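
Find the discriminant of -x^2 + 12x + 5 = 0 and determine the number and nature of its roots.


For ax^2 + bx + c = 0, discriminant D = b^2 - 4ac
Here a = -1, b = 12, c = 5
D = (12)^2 - 4(-1)(5) = 144 + 20 = 164

D = 164 > 0 but not a perfect square
The equation has 2 distinct real irrational roots.

Discriminant = 164, 2 distinct real irrational roots


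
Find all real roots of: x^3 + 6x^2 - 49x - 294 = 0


Let p(x) = x^3 + 6x^2 - 49x - 294. By the rational root theorem (leading coefficient 1), any rational root is an integer divisor of 294: try ±1, ±2, ... in turn.
Test x = 1: value = -336 ≠ 0.
Test x = -1: value = -240 ≠ 0.
Test x = 2: value = -360 ≠ 0.
Test x = -2: value = -180 ≠ 0.
Test x = 3: value = -360 ≠ 0.
Test x = -3: value = -120 ≠ 0.
Test x = 6: value = -156 ≠ 0.
Test x = -6: value = 0 ✓, so (x + 6) is a factor.
Synthetic division by (x + 6): bring down 1; 1(-6) + 6 = 0; 0(-6) - 49 = -49; (-49)(-6) - 294 = 0 → quotient x^2 - 49, remainder 0.
Solve the quadratic x^2 - 49 = 0: discriminant = 0^2 - 4(1)(-49) = 0 + 196 = 196.
sqrt(196) = 14, so x = (0 ± 14)/2: x = 7 or x = -7.

x = -7, x = -6, x = 7


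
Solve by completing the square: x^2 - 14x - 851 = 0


Start: x^2 - 14x - 851 = 0
Move constant: x^2 - 14x = 851
Half of -14 is -7, squared is 49
Add 49 to both sides: x^2 - 14x + 49 = 900
(x - 7)^2 = 900
x - 7 = ±30
x = 7 + 30 = 37 or x = 7 - 30 = -23

x = -23, x = 37


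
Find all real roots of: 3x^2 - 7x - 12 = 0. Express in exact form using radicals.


Using the quadratic formula: x = (-b ± sqrt(b^2 - 4ac)) / (2a)
Here a = 3, b = -7, c = -12
Discriminant = b^2 - 4ac = (-7)^2 - 4(3)(-12) = 49 + 144 = 193
Since discriminant = 193 > 0, there are two real roots.
x = (7 ± sqrt(193)) / 6
Numerically: x ≈ 3.4821 or x ≈ -1.1487

x = (7 + sqrt(193)) / 6 or x = (7 - sqrt(193)) / 6


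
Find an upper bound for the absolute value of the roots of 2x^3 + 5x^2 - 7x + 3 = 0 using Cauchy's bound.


Cauchy's bound: all roots r satisfy |r| <= 1 + max(|a_i/a_n|) for i = 0,...,n-1
where a_n is the leading coefficient.

Coefficients: [2, 5, -7, 3]
Leading coefficient a_n = 2
Ratios |a_i/a_n|: 5/2, 7/2, 3/2
Maximum ratio: 7/2
Cauchy's bound: |r| <= 1 + 7/2 = 9/2

Upper bound = 9/2


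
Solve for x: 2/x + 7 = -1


Subtract 7 from both sides: 2/x = -8
Multiply both sides by x: 2 = -8 * x
Divide by -8: x = -1/4

x = -1/4


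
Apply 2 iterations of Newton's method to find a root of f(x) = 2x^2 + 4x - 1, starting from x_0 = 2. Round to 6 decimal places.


Newton's method: x_(n+1) = x_n - f(x_n)/f'(x_n)
f(x) = 2x^2 + 4x - 1
f'(x) = 4x + 4

Iteration 1:
  f(2.000000) = 15.000000
  f'(2.000000) = 12.000000
  x_1 = 2.000000 - (15.000000)/(12.000000) = 0.750000

Iteration 2:
  f(0.750000) = 3.125000
  f'(0.750000) = 7.000000
  x_2 = 0.750000 - (3.125000)/(7.000000) = 0.303571

x_2 = 0.303571


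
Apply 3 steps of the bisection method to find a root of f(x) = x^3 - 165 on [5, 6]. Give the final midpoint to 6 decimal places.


f(x) = x^3 - 165
f(5) = -40 < 0
f(6) = 51 > 0

Step 1: midpoint = (5.000000 + 6.000000)/2 = 5.500000
  f(5.500000) = 1.375000
  f(mid) > 0, so root is in [5.000000, 5.500000]

Step 2: midpoint = (5.000000 + 5.500000)/2 = 5.250000
  f(5.250000) = -20.296875
  f(mid) < 0, so root is in [5.250000, 5.500000]

Step 3: midpoint = (5.250000 + 5.500000)/2 = 5.375000
  f(5.375000) = -9.712891
  f(mid) < 0, so root is in [5.375000, 5.500000]

midpoint = 5.375000


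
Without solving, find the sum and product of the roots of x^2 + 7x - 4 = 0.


By Vieta's formulas for ax^2 + bx + c = 0:
  Sum of roots = -b/a
  Product of roots = c/a

Here a = 1, b = 7, c = -4
Sum = -(7)/1 = -7
Product = -4/1 = -4

Sum = -7, Product = -4


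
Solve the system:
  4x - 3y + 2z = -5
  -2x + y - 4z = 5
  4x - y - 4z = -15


Using Cramer's rule. Expand each determinant along the first row.
D  = 4*[1*(-4) - (-4)*(-1)] - (-3)*[(-2)*(-4) - (-4)*4] + 2*[(-2)*(-1) - 1*4]
  = 4*(-8) - (-3)*(24) + 2*(-2) = 36
Dx = (-5)*[1*(-4) - (-4)*(-1)] - (-3)*[5*(-4) - (-4)*(-15)] + 2*[5*(-1) - 1*(-15)]
  = (-5)*(-8) - (-3)*(-80) + 2*(10) = -180
Dy = 4*[5*(-4) - (-4)*(-15)] - (-5)*[(-2)*(-4) - (-4)*4] + 2*[(-2)*(-15) - 5*4]
  = 4*(-80) - (-5)*(24) + 2*(10) = -180
Dz = 4*[1*(-15) - 5*(-1)] - (-3)*[(-2)*(-15) - 5*4] + (-5)*[(-2)*(-1) - 1*4]
  = 4*(-10) - (-3)*(10) + (-5)*(-2) = 0
x = Dx/D = -180/36 = -5, y = Dy/D = -180/36 = -5, z = Dz/D = 0/36 = 0
Check eq1: (4)(-5) + (-3)(-5) + (2)(0) = -5 = -5 ✓
Check eq2: (-2)(-5) + (1)(-5) + (-4)(0) = 5 = 5 ✓
Check eq3: (4)(-5) + (-1)(-5) + (-4)(0) = -15 = -15 ✓

x = -5, y = -5, z = 0


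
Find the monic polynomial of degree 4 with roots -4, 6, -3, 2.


A monic polynomial with roots -4, 6, -3, 2 is:
p(x) = (x + 4)(x - 6)(x + 3)(x - 2)
After multiplying by (x + 4): x + 4
After multiplying by (x - 6): x^2 - 2x - 24
After multiplying by (x + 3): x^3 + x^2 - 30x - 72
After multiplying by (x - 2): x^4 - x^3 - 32x^2 - 12x + 144

x^4 - x^3 - 32x^2 - 12x + 144


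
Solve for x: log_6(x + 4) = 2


Convert to exponential form: x + 4 = 6^2 = 36
x = 36 - 4 = 32
Check: log_6(32 + 4) = log_6(36) = log_6(36) = 2 ✓

x = 32


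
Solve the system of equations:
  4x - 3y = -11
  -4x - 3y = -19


Using Cramer's rule:
Determinant D = (4)(-3) - (-4)(-3) = -12 - 12 = -24
Dx = (-11)(-3) - (-19)(-3) = 33 - 57 = -24
Dy = (4)(-19) - (-4)(-11) = -76 - 44 = -120
x = Dx/D = -24/-24 = 1
y = Dy/D = -120/-24 = 5

x = 1, y = 5


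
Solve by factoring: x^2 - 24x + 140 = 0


We need two numbers that multiply to 140 and add to -24.
Those numbers are -14 and -10 (since (-14) * (-10) = 140 and (-14) + (-10) = -24).
So x^2 - 24x + 140 = (x - 14)(x - 10) = 0
Setting each factor to zero: x = 14 or x = 10

x = 10, x = 14


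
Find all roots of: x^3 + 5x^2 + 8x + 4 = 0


Let p(x) = x^3 + 5x^2 + 8x + 4. By the rational root theorem (leading coefficient 1), any rational root is an integer divisor of 4: try ±1, ±2, ... in turn.
Test x = 1: value = 18 ≠ 0.
Test x = -1: value = 0 ✓, so (x + 1) is a factor.
Synthetic division by (x + 1): bring down 1; 1(-1) + 5 = 4; 4(-1) + 8 = 4; 4(-1) + 4 = 0 → quotient x^2 + 4x + 4, remainder 0.
Solve the quadratic x^2 + 4x + 4 = 0: discriminant = 4^2 - 4(1)(4) = 16 - 16 = 0.
Discriminant = 0, so a double root: x = -4/2 = -2.
Collecting all roots found:

x = -2 (multiplicity 2), x = -1


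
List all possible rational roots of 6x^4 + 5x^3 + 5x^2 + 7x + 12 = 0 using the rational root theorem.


Rational root theorem: possible roots are ±p/q where:
  p divides the constant term (12): p ∈ {1, 2, 3, 4, 6, 12}
  q divides the leading coefficient (6): q ∈ {1, 2, 3, 6}

All possible rational roots: -12, -6, -4, -3, -2, -3/2, -4/3, -1, -2/3, -1/2, -1/3, -1/6, 1/6, 1/3, 1/2, 2/3, 1, 4/3, 3/2, 2, 3, 4, 6, 12

-12, -6, -4, -3, -2, -3/2, -4/3, -1, -2/3, -1/2, -1/3, -1/6, 1/6, 1/3, 1/2, 2/3, 1, 4/3, 3/2, 2, 3, 4, 6, 12


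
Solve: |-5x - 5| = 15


An absolute value equation |expr| = 15 gives two cases:
Case 1: -5x - 5 = 15
  -5x = 20, so x = -4
Case 2: -5x - 5 = -15
  -5x = -10, so x = 2

x = -4, x = 2


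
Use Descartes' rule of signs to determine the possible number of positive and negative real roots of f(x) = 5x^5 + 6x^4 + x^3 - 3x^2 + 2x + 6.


Descartes' rule of signs:

For positive roots, count sign changes in f(x) = 5x^5 + 6x^4 + x^3 - 3x^2 + 2x + 6:
Signs of coefficients: +, +, +, -, +, +
Number of sign changes: 2
Possible positive real roots: 2, 0

For negative roots, examine f(-x) = -5x^5 + 6x^4 - x^3 - 3x^2 - 2x + 6:
Signs of coefficients: -, +, -, -, -, +
Number of sign changes: 3
Possible negative real roots: 3, 1

Positive roots: 2 or 0; Negative roots: 3 or 1


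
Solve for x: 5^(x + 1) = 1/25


Express both sides with the same base.
1/25 = 5^(-2)
Since the bases match, equate exponents: x + 1 = -2
So x = -2 - (1) = -3

x = -3


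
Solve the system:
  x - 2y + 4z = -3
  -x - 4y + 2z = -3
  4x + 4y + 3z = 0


Using Cramer's rule. Expand each determinant along the first row.
D  = 1*[(-4)*3 - 2*4] - (-2)*[(-1)*3 - 2*4] + 4*[(-1)*4 - (-4)*4]
  = 1*(-20) - (-2)*(-11) + 4*(12) = 6
Dx = (-3)*[(-4)*3 - 2*4] - (-2)*[(-3)*3 - 2*0] + 4*[(-3)*4 - (-4)*0]
  = (-3)*(-20) - (-2)*(-9) + 4*(-12) = -6
Dy = 1*[(-3)*3 - 2*0] - (-3)*[(-1)*3 - 2*4] + 4*[(-1)*0 - (-3)*4]
  = 1*(-9) - (-3)*(-11) + 4*(12) = 6
Dz = 1*[(-4)*0 - (-3)*4] - (-2)*[(-1)*0 - (-3)*4] + (-3)*[(-1)*4 - (-4)*4]
  = 1*(12) - (-2)*(12) + (-3)*(12) = 0
x = Dx/D = -6/6 = -1, y = Dy/D = 6/6 = 1, z = Dz/D = 0/6 = 0
Check eq1: (1)(-1) + (-2)(1) + (4)(0) = -3 = -3 ✓
Check eq2: (-1)(-1) + (-4)(1) + (2)(0) = -3 = -3 ✓
Check eq3: (4)(-1) + (4)(1) + (3)(0) = 0 = 0 ✓

x = -1, y = 1, z = 0


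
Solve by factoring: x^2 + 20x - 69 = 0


We need two numbers that multiply to -69 and add to 20.
Those numbers are -3 and 23 (since (-3) * 23 = -69 and (-3) + 23 = 20).
So x^2 + 20x - 69 = (x - 3)(x + 23) = 0
Setting each factor to zero: x = 3 or x = -23

x = -23, x = 3


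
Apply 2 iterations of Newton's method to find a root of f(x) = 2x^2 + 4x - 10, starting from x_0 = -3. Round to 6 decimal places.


Newton's method: x_(n+1) = x_n - f(x_n)/f'(x_n)
f(x) = 2x^2 + 4x - 10
f'(x) = 4x + 4

Iteration 1:
  f(-3.000000) = -4.000000
  f'(-3.000000) = -8.000000
  x_1 = -3.000000 - (-4.000000)/(-8.000000) = -3.500000

Iteration 2:
  f(-3.500000) = 0.500000
  f'(-3.500000) = -10.000000
  x_2 = -3.500000 - (0.500000)/(-10.000000) = -3.450000

x_2 = -3.450000


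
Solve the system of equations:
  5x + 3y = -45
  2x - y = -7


Using Cramer's rule:
Determinant D = (5)(-1) - (2)(3) = -5 - 6 = -11
Dx = (-45)(-1) - (-7)(3) = 45 + 21 = 66
Dy = (5)(-7) - (2)(-45) = -35 + 90 = 55
x = Dx/D = 66/-11 = -6
y = Dy/D = 55/-11 = -5

x = -6, y = -5


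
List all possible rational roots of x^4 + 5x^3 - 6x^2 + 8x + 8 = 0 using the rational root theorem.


Rational root theorem: possible roots are ±p/q where:
  p divides the constant term (8): p ∈ {1, 2, 4, 8}
  q divides the leading coefficient (1): q ∈ {1}

All possible rational roots: -8, -4, -2, -1, 1, 2, 4, 8

-8, -4, -2, -1, 1, 2, 4, 8


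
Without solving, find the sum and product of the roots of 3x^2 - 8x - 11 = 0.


By Vieta's formulas for ax^2 + bx + c = 0:
  Sum of roots = -b/a
  Product of roots = c/a

Here a = 3, b = -8, c = -11
Sum = -(-8)/3 = 8/3
Product = -11/3 = -11/3

Sum = 8/3, Product = -11/3


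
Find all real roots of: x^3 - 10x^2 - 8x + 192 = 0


Let p(x) = x^3 - 10x^2 - 8x + 192. By the rational root theorem (leading coefficient 1), any rational root is an integer divisor of 192: try ±1, ±2, ... in turn.
Test x = 1: value = 175 ≠ 0.
Test x = -1: value = 189 ≠ 0.
Test x = 2: value = 144 ≠ 0.
Test x = -2: value = 160 ≠ 0.
Test x = 3: value = 105 ≠ 0.
Test x = -3: value = 99 ≠ 0.
Test x = 4: value = 64 ≠ 0.
Test x = -4: value = 0 ✓, so (x + 4) is a factor.
Synthetic division by (x + 4): bring down 1; 1(-4) - 10 = -14; (-14)(-4) - 8 = 48; 48(-4) + 192 = 0 → quotient x^2 - 14x + 48, remainder 0.
Solve the quadratic x^2 - 14x + 48 = 0: discriminant = (-14)^2 - 4(1)(48) = 196 - 192 = 4.
sqrt(4) = 2, so x = (14 ± 2)/2: x = 8 or x = 6.

x = -4, x = 6, x = 8


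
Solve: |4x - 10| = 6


An absolute value equation |expr| = 6 gives two cases:
Case 1: 4x - 10 = 6
  4x = 16, so x = 4
Case 2: 4x - 10 = -6
  4x = 4, so x = 1

x = 1, x = 4


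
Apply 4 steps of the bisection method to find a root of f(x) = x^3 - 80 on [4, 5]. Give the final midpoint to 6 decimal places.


f(x) = x^3 - 80
f(4) = -16 < 0
f(5) = 45 > 0

Step 1: midpoint = (4.000000 + 5.000000)/2 = 4.500000
  f(4.500000) = 11.125000
  f(mid) > 0, so root is in [4.000000, 4.500000]

Step 2: midpoint = (4.000000 + 4.500000)/2 = 4.250000
  f(4.250000) = -3.234375
  f(mid) < 0, so root is in [4.250000, 4.500000]

Step 3: midpoint = (4.250000 + 4.500000)/2 = 4.375000
  f(4.375000) = 3.740234
  f(mid) > 0, so root is in [4.250000, 4.375000]

Step 4: midpoint = (4.250000 + 4.375000)/2 = 4.312500
  f(4.312500) = 0.202393
  f(mid) > 0, so root is in [4.250000, 4.312500]

midpoint = 4.312500


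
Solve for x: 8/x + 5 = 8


Subtract 5 from both sides: 8/x = 3
Multiply both sides by x: 8 = 3 * x
Divide by 3: x = 8/3

x = 8/3


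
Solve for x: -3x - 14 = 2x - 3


Starting with: -3x - 14 = 2x - 3
Move all x terms to left: (-3 - 2)x = -3 + 14
Simplify: -5x = 11
Divide both sides by -5: x = -11/5

x = -11/5


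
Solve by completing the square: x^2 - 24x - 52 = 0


Start: x^2 - 24x - 52 = 0
Move constant: x^2 - 24x = 52
Half of -24 is -12, squared is 144
Add 144 to both sides: x^2 - 24x + 144 = 196
(x - 12)^2 = 196
x - 12 = ±14
x = 12 + 14 = 26 or x = 12 - 14 = -2

x = -2, x = 26


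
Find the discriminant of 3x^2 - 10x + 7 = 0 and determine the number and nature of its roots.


For ax^2 + bx + c = 0, discriminant D = b^2 - 4ac
Here a = 3, b = -10, c = 7
D = (-10)^2 - 4(3)(7) = 100 - 84 = 16

D = 16 > 0 and is a perfect square (sqrt = 4)
The equation has 2 distinct real rational roots.

Discriminant = 16, 2 distinct real rational roots


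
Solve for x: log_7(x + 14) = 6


Convert to exponential form: x + 14 = 7^6 = 117649
x = 117649 - 14 = 117635
Check: log_7(117635 + 14) = log_7(117649) = log_7(117649) = 6 ✓

x = 117635


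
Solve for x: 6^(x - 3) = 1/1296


Express both sides with the same base.
1/1296 = 6^(-4)
Since the bases match, equate exponents: x - 3 = -4
So x = -4 - (-3) = -1

x = -1


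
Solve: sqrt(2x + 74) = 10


Square both sides: 2x + 74 = 10^2 = 100
2x = 100 - 74 = 26
x = 13
Check: sqrt(2*13 + 74) = sqrt(100) = 10 ✓

x = 13


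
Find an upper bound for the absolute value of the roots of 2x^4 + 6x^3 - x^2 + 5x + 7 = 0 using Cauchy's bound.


Cauchy's bound: all roots r satisfy |r| <= 1 + max(|a_i/a_n|) for i = 0,...,n-1
where a_n is the leading coefficient.

Coefficients: [2, 6, -1, 5, 7]
Leading coefficient a_n = 2
Ratios |a_i/a_n|: 3, 1/2, 5/2, 7/2
Maximum ratio: 7/2
Cauchy's bound: |r| <= 1 + 7/2 = 9/2

Upper bound = 9/2


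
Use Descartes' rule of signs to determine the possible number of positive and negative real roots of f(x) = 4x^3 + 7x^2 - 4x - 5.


Descartes' rule of signs:

For positive roots, count sign changes in f(x) = 4x^3 + 7x^2 - 4x - 5:
Signs of coefficients: +, +, -, -
Number of sign changes: 1
Possible positive real roots: 1

For negative roots, examine f(-x) = -4x^3 + 7x^2 + 4x - 5:
Signs of coefficients: -, +, +, -
Number of sign changes: 2
Possible negative real roots: 2, 0

Positive roots: 1; Negative roots: 2 or 0


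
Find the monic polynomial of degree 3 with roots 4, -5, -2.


A monic polynomial with roots 4, -5, -2 is:
p(x) = (x - 4)(x + 5)(x + 2)
After multiplying by (x - 4): x - 4
After multiplying by (x + 5): x^2 + x - 20
After multiplying by (x + 2): x^3 + 3x^2 - 18x - 40

x^3 + 3x^2 - 18x - 40


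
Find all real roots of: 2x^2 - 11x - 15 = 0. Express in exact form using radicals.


Using the quadratic formula: x = (-b ± sqrt(b^2 - 4ac)) / (2a)
Here a = 2, b = -11, c = -15
Discriminant = b^2 - 4ac = (-11)^2 - 4(2)(-15) = 121 + 120 = 241
Since discriminant = 241 > 0, there are two real roots.
x = (11 ± sqrt(241)) / 4
Numerically: x ≈ 6.6310 or x ≈ -1.1310

x = (11 + sqrt(241)) / 4 or x = (11 - sqrt(241)) / 4


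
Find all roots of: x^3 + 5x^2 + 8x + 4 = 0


Let p(x) = x^3 + 5x^2 + 8x + 4. By the rational root theorem (leading coefficient 1), any rational root is an integer divisor of 4: try ±1, ±2, ... in turn.
Test x = 1: value = 18 ≠ 0.
Test x = -1: value = 0 ✓, so (x + 1) is a factor.
Synthetic division by (x + 1): bring down 1; 1(-1) + 5 = 4; 4(-1) + 8 = 4; 4(-1) + 4 = 0 → quotient x^2 + 4x + 4, remainder 0.
Solve the quadratic x^2 + 4x + 4 = 0: discriminant = 4^2 - 4(1)(4) = 16 - 16 = 0.
Discriminant = 0, so a double root: x = -4/2 = -2.
Collecting all roots found:

x = -2 (multiplicity 2), x = -1


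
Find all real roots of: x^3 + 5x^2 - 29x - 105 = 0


Let p(x) = x^3 + 5x^2 - 29x - 105. By the rational root theorem (leading coefficient 1), any rational root is an integer divisor of 105: try ±1, ±2, ... in turn.
Test x = 1: value = -128 ≠ 0.
Test x = -1: value = -72 ≠ 0.
Test x = 3: value = -120 ≠ 0.
Test x = -3: value = 0 ✓, so (x + 3) is a factor.
Synthetic division by (x + 3): bring down 1; 1(-3) + 5 = 2; 2(-3) - 29 = -35; (-35)(-3) - 105 = 0 → quotient x^2 + 2x - 35, remainder 0.
Solve the quadratic x^2 + 2x - 35 = 0: discriminant = 2^2 - 4(1)(-35) = 4 + 140 = 144.
sqrt(144) = 12, so x = (-2 ± 12)/2: x = 5 or x = -7.

x = -7, x = -3, x = 5


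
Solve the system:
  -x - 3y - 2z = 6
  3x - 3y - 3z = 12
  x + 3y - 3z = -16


Using Cramer's rule. Expand each determinant along the first row.
D  = (-1)*[(-3)*(-3) - (-3)*3] - (-3)*[3*(-3) - (-3)*1] + (-2)*[3*3 - (-3)*1]
  = (-1)*(18) - (-3)*(-6) + (-2)*(12) = -60
Dx = 6*[(-3)*(-3) - (-3)*3] - (-3)*[12*(-3) - (-3)*(-16)] + (-2)*[12*3 - (-3)*(-16)]
  = 6*(18) - (-3)*(-84) + (-2)*(-12) = -120
Dy = (-1)*[12*(-3) - (-3)*(-16)] - 6*[3*(-3) - (-3)*1] + (-2)*[3*(-16) - 12*1]
  = (-1)*(-84) - 6*(-6) + (-2)*(-60) = 240
Dz = (-1)*[(-3)*(-16) - 12*3] - (-3)*[3*(-16) - 12*1] + 6*[3*3 - (-3)*1]
  = (-1)*(12) - (-3)*(-60) + 6*(12) = -120
x = Dx/D = -120/-60 = 2, y = Dy/D = 240/-60 = -4, z = Dz/D = -120/-60 = 2
Check eq1: (-1)(2) + (-3)(-4) + (-2)(2) = 6 = 6 ✓
Check eq2: (3)(2) + (-3)(-4) + (-3)(2) = 12 = 12 ✓
Check eq3: (1)(2) + (3)(-4) + (-3)(2) = -16 = -16 ✓

x = 2, y = -4, z = 2


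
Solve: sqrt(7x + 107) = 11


Square both sides: 7x + 107 = 11^2 = 121
7x = 121 - 107 = 14
x = 2
Check: sqrt(7*2 + 107) = sqrt(121) = 11 ✓

x = 2


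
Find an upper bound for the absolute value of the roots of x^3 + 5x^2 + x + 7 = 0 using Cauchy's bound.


Cauchy's bound: all roots r satisfy |r| <= 1 + max(|a_i/a_n|) for i = 0,...,n-1
where a_n is the leading coefficient.

Coefficients: [1, 5, 1, 7]
Leading coefficient a_n = 1
Ratios |a_i/a_n|: 5, 1, 7
Maximum ratio: 7
Cauchy's bound: |r| <= 1 + 7 = 8

Upper bound = 8


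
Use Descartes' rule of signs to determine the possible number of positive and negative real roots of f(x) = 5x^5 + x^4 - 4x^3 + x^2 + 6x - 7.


Descartes' rule of signs:

For positive roots, count sign changes in f(x) = 5x^5 + x^4 - 4x^3 + x^2 + 6x - 7:
Signs of coefficients: +, +, -, +, +, -
Number of sign changes: 3
Possible positive real roots: 3, 1

For negative roots, examine f(-x) = -5x^5 + x^4 + 4x^3 + x^2 - 6x - 7:
Signs of coefficients: -, +, +, +, -, -
Number of sign changes: 2
Possible negative real roots: 2, 0

Positive roots: 3 or 1; Negative roots: 2 or 0


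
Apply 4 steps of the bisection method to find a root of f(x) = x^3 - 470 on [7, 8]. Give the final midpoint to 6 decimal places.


f(x) = x^3 - 470
f(7) = -127 < 0
f(8) = 42 > 0

Step 1: midpoint = (7.000000 + 8.000000)/2 = 7.500000
  f(7.500000) = -48.125000
  f(mid) < 0, so root is in [7.500000, 8.000000]

Step 2: midpoint = (7.500000 + 8.000000)/2 = 7.750000
  f(7.750000) = -4.515625
  f(mid) < 0, so root is in [7.750000, 8.000000]

Step 3: midpoint = (7.750000 + 8.000000)/2 = 7.875000
  f(7.875000) = 18.373047
  f(mid) > 0, so root is in [7.750000, 7.875000]

Step 4: midpoint = (7.750000 + 7.875000)/2 = 7.812500
  f(7.812500) = 6.837158
  f(mid) > 0, so root is in [7.750000, 7.812500]

midpoint = 7.812500


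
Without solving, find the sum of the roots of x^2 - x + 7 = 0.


By Vieta's formulas for ax^2 + bx + c = 0:
  Sum of roots = -b/a
  Product of roots = c/a

Here a = 1, b = -1, c = 7
Sum = -(-1)/1 = 1
Product = 7/1 = 7

Sum = 1


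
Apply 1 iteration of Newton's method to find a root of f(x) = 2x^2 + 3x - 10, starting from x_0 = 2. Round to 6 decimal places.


Newton's method: x_(n+1) = x_n - f(x_n)/f'(x_n)
f(x) = 2x^2 + 3x - 10
f'(x) = 4x + 3

Iteration 1:
  f(2.000000) = 4.000000
  f'(2.000000) = 11.000000
  x_1 = 2.000000 - (4.000000)/(11.000000) = 1.636364

x_1 = 1.636364


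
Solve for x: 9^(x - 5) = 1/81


Express both sides with the same base.
1/81 = 9^(-2)
Since the bases match, equate exponents: x - 5 = -2
So x = -2 - (-5) = 3

x = 3


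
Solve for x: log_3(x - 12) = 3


Convert to exponential form: x - 12 = 3^3 = 27
x = 27 + 12 = 39
Check: log_3(39 - 12) = log_3(27) = log_3(27) = 3 ✓

x = 39


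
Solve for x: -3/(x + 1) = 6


Multiply both sides by (x + 1): -3 = 6(x + 1)
Distribute: -3 = 6x + 6
6x = -3 - 6 = -9
x = -3/2

x = -3/2


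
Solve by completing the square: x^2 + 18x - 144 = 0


Start: x^2 + 18x - 144 = 0
Move constant: x^2 + 18x = 144
Half of 18 is 9, squared is 81
Add 81 to both sides: x^2 + 18x + 81 = 225
(x + 9)^2 = 225
x + 9 = ±15
x = -9 + 15 = 6 or x = -9 - 15 = -24

x = -24, x = 6


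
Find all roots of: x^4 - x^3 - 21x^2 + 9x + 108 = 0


Let p(x) = x^4 - x^3 - 21x^2 + 9x + 108. By the rational root theorem (leading coefficient 1), any rational root is an integer divisor of 108: try ±1, ±2, ... in turn.
Test x = 1: value = 96 ≠ 0.
Test x = -1: value = 80 ≠ 0.
Test x = 2: value = 50 ≠ 0.
Test x = -2: value = 30 ≠ 0.
Test x = 3: value = 0 ✓, so (x - 3) is a factor.
Synthetic division by (x - 3): bring down 1; 1(3) - 1 = 2; 2(3) - 21 = -15; (-15)(3) + 9 = -36; (-36)(3) + 108 = 0 → quotient x^3 + 2x^2 - 15x - 36, remainder 0.
Continue with the quotient x^3 + 2x^2 - 15x - 36 (candidates must divide 36; re-test x = 3 first in case it repeats).
Test x = 3: value = -36 ≠ 0.
Test x = -3: value = 0 ✓, so (x + 3) is a factor.
Synthetic division by (x + 3): bring down 1; 1(-3) + 2 = -1; (-1)(-3) - 15 = -12; (-12)(-3) - 36 = 0 → quotient x^2 - x - 12, remainder 0.
Solve the quadratic x^2 - x - 12 = 0: discriminant = (-1)^2 - 4(1)(-12) = 1 + 48 = 49.
sqrt(49) = 7, so x = (1 ± 7)/2: x = 4 or x = -3.
Collecting all roots found:

x = -3 (multiplicity 2), x = 3, x = 4


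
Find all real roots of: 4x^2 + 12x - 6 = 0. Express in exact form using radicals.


Using the quadratic formula: x = (-b ± sqrt(b^2 - 4ac)) / (2a)
Here a = 4, b = 12, c = -6
Discriminant = b^2 - 4ac = 12^2 - 4(4)(-6) = 144 + 96 = 240
Since discriminant = 240 > 0, there are two real roots.
x = (-12 ± 4*sqrt(15)) / 8
Simplifying: x = (-3 ± sqrt(15)) / 2
Numerically: x ≈ 0.4365 or x ≈ -3.4365

x = (-3 + sqrt(15)) / 2 or x = (-3 - sqrt(15)) / 2


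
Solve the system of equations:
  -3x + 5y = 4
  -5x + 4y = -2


Using Cramer's rule:
Determinant D = (-3)(4) - (-5)(5) = -12 + 25 = 13
Dx = (4)(4) - (-2)(5) = 16 + 10 = 26
Dy = (-3)(-2) - (-5)(4) = 6 + 20 = 26
x = Dx/D = 26/13 = 2
y = Dy/D = 26/13 = 2

x = 2, y = 2


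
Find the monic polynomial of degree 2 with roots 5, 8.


A monic polynomial with roots 5, 8 is:
p(x) = (x - 5)(x - 8)
After multiplying by (x - 5): x - 5
After multiplying by (x - 8): x^2 - 13x + 40

x^2 - 13x + 40


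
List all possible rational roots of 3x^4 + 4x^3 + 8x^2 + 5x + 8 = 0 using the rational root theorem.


Rational root theorem: possible roots are ±p/q where:
  p divides the constant term (8): p ∈ {1, 2, 4, 8}
  q divides the leading coefficient (3): q ∈ {1, 3}

All possible rational roots: -8, -4, -8/3, -2, -4/3, -1, -2/3, -1/3, 1/3, 2/3, 1, 4/3, 2, 8/3, 4, 8

-8, -4, -8/3, -2, -4/3, -1, -2/3, -1/3, 1/3, 2/3, 1, 4/3, 2, 8/3, 4, 8


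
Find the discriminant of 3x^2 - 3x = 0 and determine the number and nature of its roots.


For ax^2 + bx + c = 0, discriminant D = b^2 - 4ac
Here a = 3, b = -3, c = 0
D = (-3)^2 - 4(3)(0) = 9 - 0 = 9

D = 9 > 0 and is a perfect square (sqrt = 3)
The equation has 2 distinct real rational roots.

Discriminant = 9, 2 distinct real rational roots


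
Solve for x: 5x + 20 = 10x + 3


Starting with: 5x + 20 = 10x + 3
Move all x terms to left: (5 - 10)x = 3 - 20
Simplify: -5x = -17
Divide both sides by -5: x = 17/5

x = 17/5


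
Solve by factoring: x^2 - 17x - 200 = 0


We need two numbers that multiply to -200 and add to -17.
Those numbers are -25 and 8 (since (-25) * 8 = -200 and (-25) + 8 = -17).
So x^2 - 17x - 200 = (x - 25)(x + 8) = 0
Setting each factor to zero: x = 25 or x = -8

x = -8, x = 25


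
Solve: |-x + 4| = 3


An absolute value equation |expr| = 3 gives two cases:
Case 1: -x + 4 = 3
  -x = -1, so x = 1
Case 2: -x + 4 = -3
  -x = -7, so x = 7

x = 1, x = 7


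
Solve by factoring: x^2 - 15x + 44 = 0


We need two numbers that multiply to 44 and add to -15.
Those numbers are -4 and -11 (since (-4) * (-11) = 44 and (-4) + (-11) = -15).
So x^2 - 15x + 44 = (x - 4)(x - 11) = 0
Setting each factor to zero: x = 4 or x = 11

x = 4, x = 11


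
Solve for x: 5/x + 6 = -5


Subtract 6 from both sides: 5/x = -11
Multiply both sides by x: 5 = -11 * x
Divide by -11: x = -5/11

x = -5/11


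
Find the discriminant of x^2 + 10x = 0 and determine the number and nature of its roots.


For ax^2 + bx + c = 0, discriminant D = b^2 - 4ac
Here a = 1, b = 10, c = 0
D = (10)^2 - 4(1)(0) = 100 - 0 = 100

D = 100 > 0 and is a perfect square (sqrt = 10)
The equation has 2 distinct real rational roots.

Discriminant = 100, 2 distinct real rational roots


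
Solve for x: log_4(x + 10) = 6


Convert to exponential form: x + 10 = 4^6 = 4096
x = 4096 - 10 = 4086
Check: log_4(4086 + 10) = log_4(4096) = log_4(4096) = 6 ✓

x = 4086


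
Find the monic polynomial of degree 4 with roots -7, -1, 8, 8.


A monic polynomial with roots -7, -1, 8, 8 is:
p(x) = (x + 7)(x + 1)(x - 8)(x - 8)
After multiplying by (x + 7): x + 7
After multiplying by (x + 1): x^2 + 8x + 7
After multiplying by (x - 8): x^3 - 57x - 56
After multiplying by (x - 8): x^4 - 8x^3 - 57x^2 + 400x + 448

x^4 - 8x^3 - 57x^2 + 400x + 448


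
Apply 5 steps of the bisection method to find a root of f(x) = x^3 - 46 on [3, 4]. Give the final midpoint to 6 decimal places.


f(x) = x^3 - 46
f(3) = -19 < 0
f(4) = 18 > 0

Step 1: midpoint = (3.000000 + 4.000000)/2 = 3.500000
  f(3.500000) = -3.125000
  f(mid) < 0, so root is in [3.500000, 4.000000]

Step 2: midpoint = (3.500000 + 4.000000)/2 = 3.750000
  f(3.750000) = 6.734375
  f(mid) > 0, so root is in [3.500000, 3.750000]

Step 3: midpoint = (3.500000 + 3.750000)/2 = 3.625000
  f(3.625000) = 1.634766
  f(mid) > 0, so root is in [3.500000, 3.625000]

Step 4: midpoint = (3.500000 + 3.625000)/2 = 3.562500
  f(3.562500) = -0.786865
  f(mid) < 0, so root is in [3.562500, 3.625000]

Step 5: midpoint = (3.562500 + 3.625000)/2 = 3.593750
  f(3.593750) = 0.413422
  f(mid) > 0, so root is in [3.562500, 3.593750]

midpoint = 3.593750


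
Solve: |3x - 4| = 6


An absolute value equation |expr| = 6 gives two cases:
Case 1: 3x - 4 = 6
  3x = 10, so x = 10/3
Case 2: 3x - 4 = -6
  3x = -2, so x = -2/3

x = -2/3, x = 10/3


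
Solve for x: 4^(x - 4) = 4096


Express both sides with the same base.
4096 = 4^6
Since the bases match, equate exponents: x - 4 = 6
So x = 6 - (-4) = 10

x = 10


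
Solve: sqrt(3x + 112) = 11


Square both sides: 3x + 112 = 11^2 = 121
3x = 121 - 112 = 9
x = 3
Check: sqrt(3*3 + 112) = sqrt(121) = 11 ✓

x = 3


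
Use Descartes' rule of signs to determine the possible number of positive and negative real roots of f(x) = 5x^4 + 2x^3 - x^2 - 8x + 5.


Descartes' rule of signs:

For positive roots, count sign changes in f(x) = 5x^4 + 2x^3 - x^2 - 8x + 5:
Signs of coefficients: +, +, -, -, +
Number of sign changes: 2
Possible positive real roots: 2, 0

For negative roots, examine f(-x) = 5x^4 - 2x^3 - x^2 + 8x + 5:
Signs of coefficients: +, -, -, +, +
Number of sign changes: 2
Possible negative real roots: 2, 0

Positive roots: 2 or 0; Negative roots: 2 or 0


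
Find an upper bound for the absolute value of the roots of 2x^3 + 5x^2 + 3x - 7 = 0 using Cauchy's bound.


Cauchy's bound: all roots r satisfy |r| <= 1 + max(|a_i/a_n|) for i = 0,...,n-1
where a_n is the leading coefficient.

Coefficients: [2, 5, 3, -7]
Leading coefficient a_n = 2
Ratios |a_i/a_n|: 5/2, 3/2, 7/2
Maximum ratio: 7/2
Cauchy's bound: |r| <= 1 + 7/2 = 9/2

Upper bound = 9/2


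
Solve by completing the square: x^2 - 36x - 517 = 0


Start: x^2 - 36x - 517 = 0
Move constant: x^2 - 36x = 517
Half of -36 is -18, squared is 324
Add 324 to both sides: x^2 - 36x + 324 = 841
(x - 18)^2 = 841
x - 18 = ±29
x = 18 + 29 = 47 or x = 18 - 29 = -11

x = -11, x = 47


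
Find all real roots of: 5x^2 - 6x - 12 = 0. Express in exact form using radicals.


Using the quadratic formula: x = (-b ± sqrt(b^2 - 4ac)) / (2a)
Here a = 5, b = -6, c = -12
Discriminant = b^2 - 4ac = (-6)^2 - 4(5)(-12) = 36 + 240 = 276
Since discriminant = 276 > 0, there are two real roots.
x = (6 ± 2*sqrt(69)) / 10
Simplifying: x = (3 ± sqrt(69)) / 5
Numerically: x ≈ 2.2613 or x ≈ -1.0613

x = (3 + sqrt(69)) / 5 or x = (3 - sqrt(69)) / 5


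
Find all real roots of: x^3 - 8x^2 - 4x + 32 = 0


Let p(x) = x^3 - 8x^2 - 4x + 32. By the rational root theorem (leading coefficient 1), any rational root is an integer divisor of 32: try ±1, ±2, ... in turn.
Test x = 1: value = 21 ≠ 0.
Test x = -1: value = 27 ≠ 0.
Test x = 2: value = 0 ✓, so (x - 2) is a factor.
Synthetic division by (x - 2): bring down 1; 1(2) - 8 = -6; (-6)(2) - 4 = -16; (-16)(2) + 32 = 0 → quotient x^2 - 6x - 16, remainder 0.
Solve the quadratic x^2 - 6x - 16 = 0: discriminant = (-6)^2 - 4(1)(-16) = 36 + 64 = 100.
sqrt(100) = 10, so x = (6 ± 10)/2: x = 8 or x = -2.

x = -2, x = 2, x = 8


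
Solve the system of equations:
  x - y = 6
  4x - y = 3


Using Cramer's rule:
Determinant D = (1)(-1) - (4)(-1) = -1 + 4 = 3
Dx = (6)(-1) - (3)(-1) = -6 + 3 = -3
Dy = (1)(3) - (4)(6) = 3 - 24 = -21
x = Dx/D = -3/3 = -1
y = Dy/D = -21/3 = -7

x = -1, y = -7


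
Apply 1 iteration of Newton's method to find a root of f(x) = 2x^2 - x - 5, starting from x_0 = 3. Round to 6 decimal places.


Newton's method: x_(n+1) = x_n - f(x_n)/f'(x_n)
f(x) = 2x^2 - x - 5
f'(x) = 4x - 1

Iteration 1:
  f(3.000000) = 10.000000
  f'(3.000000) = 11.000000
  x_1 = 3.000000 - (10.000000)/(11.000000) = 2.090909

x_1 = 2.090909


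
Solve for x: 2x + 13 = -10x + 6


Starting with: 2x + 13 = -10x + 6
Move all x terms to left: (2 + 10)x = 6 - 13
Simplify: 12x = -7
Divide both sides by 12: x = -7/12

x = -7/12


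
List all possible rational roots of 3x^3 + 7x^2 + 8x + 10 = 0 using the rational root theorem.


Rational root theorem: possible roots are ±p/q where:
  p divides the constant term (10): p ∈ {1, 2, 5, 10}
  q divides the leading coefficient (3): q ∈ {1, 3}

All possible rational roots: -10, -5, -10/3, -2, -5/3, -1, -2/3, -1/3, 1/3, 2/3, 1, 5/3, 2, 10/3, 5, 10

-10, -5, -10/3, -2, -5/3, -1, -2/3, -1/3, 1/3, 2/3, 1, 5/3, 2, 10/3, 5, 10


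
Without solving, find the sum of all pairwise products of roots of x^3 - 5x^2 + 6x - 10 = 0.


By Vieta's formulas for x^3 + bx^2 + cx + d = 0:
  r1 + r2 + r3 = -b/a = 5
  r1*r2 + r1*r3 + r2*r3 = c/a = 6
  r1*r2*r3 = -d/a = 10


Sum of pairwise products = 6


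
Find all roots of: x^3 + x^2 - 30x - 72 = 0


Let p(x) = x^3 + x^2 - 30x - 72. By the rational root theorem (leading coefficient 1), any rational root is an integer divisor of 72: try ±1, ±2, ... in turn.
Test x = 1: value = -100 ≠ 0.
Test x = -1: value = -42 ≠ 0.
Test x = 2: value = -120 ≠ 0.
Test x = -2: value = -16 ≠ 0.
Test x = 3: value = -126 ≠ 0.
Test x = -3: value = 0 ✓, so (x + 3) is a factor.
Synthetic division by (x + 3): bring down 1; 1(-3) + 1 = -2; (-2)(-3) - 30 = -24; (-24)(-3) - 72 = 0 → quotient x^2 - 2x - 24, remainder 0.
Solve the quadratic x^2 - 2x - 24 = 0: discriminant = (-2)^2 - 4(1)(-24) = 4 + 96 = 100.
sqrt(100) = 10, so x = (2 ± 10)/2: x = 6 or x = -4.
Collecting all roots found:

x = -4, x = -3, x = 6


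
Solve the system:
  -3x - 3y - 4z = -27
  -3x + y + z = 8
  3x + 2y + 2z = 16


Using Cramer's rule. Expand each determinant along the first row.
D  = (-3)*[1*2 - 1*2] - (-3)*[(-3)*2 - 1*3] + (-4)*[(-3)*2 - 1*3]
  = (-3)*(0) - (-3)*(-9) + (-4)*(-9) = 9
Dx = (-27)*[1*2 - 1*2] - (-3)*[8*2 - 1*16] + (-4)*[8*2 - 1*16]
  = (-27)*(0) - (-3)*(0) + (-4)*(0) = 0
Dy = (-3)*[8*2 - 1*16] - (-27)*[(-3)*2 - 1*3] + (-4)*[(-3)*16 - 8*3]
  = (-3)*(0) - (-27)*(-9) + (-4)*(-72) = 45
Dz = (-3)*[1*16 - 8*2] - (-3)*[(-3)*16 - 8*3] + (-27)*[(-3)*2 - 1*3]
  = (-3)*(0) - (-3)*(-72) + (-27)*(-9) = 27
x = Dx/D = 0/9 = 0, y = Dy/D = 45/9 = 5, z = Dz/D = 27/9 = 3
Check eq1: (-3)(0) + (-3)(5) + (-4)(3) = -27 = -27 ✓
Check eq2: (-3)(0) + (1)(5) + (1)(3) = 8 = 8 ✓
Check eq3: (3)(0) + (2)(5) + (2)(3) = 16 = 16 ✓

x = 0, y = 5, z = 3


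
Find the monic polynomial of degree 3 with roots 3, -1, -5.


A monic polynomial with roots 3, -1, -5 is:
p(x) = (x - 3)(x + 1)(x + 5)
After multiplying by (x - 3): x - 3
After multiplying by (x + 1): x^2 - 2x - 3
After multiplying by (x + 5): x^3 + 3x^2 - 13x - 15

x^3 + 3x^2 - 13x - 15


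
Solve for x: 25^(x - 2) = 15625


Express both sides with the same base.
15625 = 25^3
Since the bases match, equate exponents: x - 2 = 3
So x = 3 - (-2) = 5

x = 5


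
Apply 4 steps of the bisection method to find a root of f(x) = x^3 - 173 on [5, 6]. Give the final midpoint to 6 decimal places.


f(x) = x^3 - 173
f(5) = -48 < 0
f(6) = 43 > 0

Step 1: midpoint = (5.000000 + 6.000000)/2 = 5.500000
  f(5.500000) = -6.625000
  f(mid) < 0, so root is in [5.500000, 6.000000]

Step 2: midpoint = (5.500000 + 6.000000)/2 = 5.750000
  f(5.750000) = 17.109375
  f(mid) > 0, so root is in [5.500000, 5.750000]

Step 3: midpoint = (5.500000 + 5.750000)/2 = 5.625000
  f(5.625000) = 4.978516
  f(mid) > 0, so root is in [5.500000, 5.625000]

Step 4: midpoint = (5.500000 + 5.625000)/2 = 5.562500
  f(5.562500) = -0.888428
  f(mid) < 0, so root is in [5.562500, 5.625000]

midpoint = 5.562500


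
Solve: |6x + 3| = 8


An absolute value equation |expr| = 8 gives two cases:
Case 1: 6x + 3 = 8
  6x = 5, so x = 5/6
Case 2: 6x + 3 = -8
  6x = -11, so x = -11/6

x = -11/6, x = 5/6


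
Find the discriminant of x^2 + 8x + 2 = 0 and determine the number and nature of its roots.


For ax^2 + bx + c = 0, discriminant D = b^2 - 4ac
Here a = 1, b = 8, c = 2
D = (8)^2 - 4(1)(2) = 64 - 8 = 56

D = 56 > 0 but not a perfect square
The equation has 2 distinct real irrational roots.

Discriminant = 56, 2 distinct real irrational roots


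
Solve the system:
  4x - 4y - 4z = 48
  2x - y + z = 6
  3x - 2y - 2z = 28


Using Cramer's rule. Expand each determinant along the first row.
D  = 4*[(-1)*(-2) - 1*(-2)] - (-4)*[2*(-2) - 1*3] + (-4)*[2*(-2) - (-1)*3]
  = 4*(4) - (-4)*(-7) + (-4)*(-1) = -8
Dx = 48*[(-1)*(-2) - 1*(-2)] - (-4)*[6*(-2) - 1*28] + (-4)*[6*(-2) - (-1)*28]
  = 48*(4) - (-4)*(-40) + (-4)*(16) = -32
Dy = 4*[6*(-2) - 1*28] - 48*[2*(-2) - 1*3] + (-4)*[2*28 - 6*3]
  = 4*(-40) - 48*(-7) + (-4)*(38) = 24
Dz = 4*[(-1)*28 - 6*(-2)] - (-4)*[2*28 - 6*3] + 48*[2*(-2) - (-1)*3]
  = 4*(-16) - (-4)*(38) + 48*(-1) = 40
x = Dx/D = -32/-8 = 4, y = Dy/D = 24/-8 = -3, z = Dz/D = 40/-8 = -5
Check eq1: (4)(4) + (-4)(-3) + (-4)(-5) = 48 = 48 ✓
Check eq2: (2)(4) + (-1)(-3) + (1)(-5) = 6 = 6 ✓
Check eq3: (3)(4) + (-2)(-3) + (-2)(-5) = 28 = 28 ✓

x = 4, y = -3, z = -5


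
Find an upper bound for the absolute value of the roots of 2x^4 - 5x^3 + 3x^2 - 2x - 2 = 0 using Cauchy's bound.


Cauchy's bound: all roots r satisfy |r| <= 1 + max(|a_i/a_n|) for i = 0,...,n-1
where a_n is the leading coefficient.

Coefficients: [2, -5, 3, -2, -2]
Leading coefficient a_n = 2
Ratios |a_i/a_n|: 5/2, 3/2, 1, 1
Maximum ratio: 5/2
Cauchy's bound: |r| <= 1 + 5/2 = 7/2

Upper bound = 7/2


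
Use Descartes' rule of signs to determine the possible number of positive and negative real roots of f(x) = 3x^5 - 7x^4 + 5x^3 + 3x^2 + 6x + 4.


Descartes' rule of signs:

For positive roots, count sign changes in f(x) = 3x^5 - 7x^4 + 5x^3 + 3x^2 + 6x + 4:
Signs of coefficients: +, -, +, +, +, +
Number of sign changes: 2
Possible positive real roots: 2, 0

For negative roots, examine f(-x) = -3x^5 - 7x^4 - 5x^3 + 3x^2 - 6x + 4:
Signs of coefficients: -, -, -, +, -, +
Number of sign changes: 3
Possible negative real roots: 3, 1

Positive roots: 2 or 0; Negative roots: 3 or 1


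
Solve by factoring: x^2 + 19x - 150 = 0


We need two numbers that multiply to -150 and add to 19.
Those numbers are 25 and -6 (since 25 * (-6) = -150 and 25 + (-6) = 19).
So x^2 + 19x - 150 = (x + 25)(x - 6) = 0
Setting each factor to zero: x = -25 or x = 6

x = -25, x = 6


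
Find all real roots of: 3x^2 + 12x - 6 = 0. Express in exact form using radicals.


Using the quadratic formula: x = (-b ± sqrt(b^2 - 4ac)) / (2a)
Here a = 3, b = 12, c = -6
Discriminant = b^2 - 4ac = 12^2 - 4(3)(-6) = 144 + 72 = 216
Since discriminant = 216 > 0, there are two real roots.
x = (-12 ± 6*sqrt(6)) / 6
Simplifying: x = -2 ± sqrt(6)
Numerically: x ≈ 0.4495 or x ≈ -4.4495

x = -2 + sqrt(6) or x = -2 - sqrt(6)


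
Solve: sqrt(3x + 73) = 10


Square both sides: 3x + 73 = 10^2 = 100
3x = 100 - 73 = 27
x = 9
Check: sqrt(3*9 + 73) = sqrt(100) = 10 ✓

x = 9


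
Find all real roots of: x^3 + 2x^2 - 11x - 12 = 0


Let p(x) = x^3 + 2x^2 - 11x - 12. By the rational root theorem (leading coefficient 1), any rational root is an integer divisor of 12: try ±1, ±2, ... in turn.
Test x = 1: value = -20 ≠ 0.
Test x = -1: value = 0 ✓, so (x + 1) is a factor.
Synthetic division by (x + 1): bring down 1; 1(-1) + 2 = 1; 1(-1) - 11 = -12; (-12)(-1) - 12 = 0 → quotient x^2 + x - 12, remainder 0.
Solve the quadratic x^2 + x - 12 = 0: discriminant = 1^2 - 4(1)(-12) = 1 + 48 = 49.
sqrt(49) = 7, so x = (-1 ± 7)/2: x = 3 or x = -4.

x = -4, x = -1, x = 3


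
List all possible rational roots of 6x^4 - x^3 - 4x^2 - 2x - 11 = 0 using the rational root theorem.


Rational root theorem: possible roots are ±p/q where:
  p divides the constant term (-11): p ∈ {1, 11}
  q divides the leading coefficient (6): q ∈ {1, 2, 3, 6}

All possible rational roots: -11, -11/2, -11/3, -11/6, -1, -1/2, -1/3, -1/6, 1/6, 1/3, 1/2, 1, 11/6, 11/3, 11/2, 11

-11, -11/2, -11/3, -11/6, -1, -1/2, -1/3, -1/6, 1/6, 1/3, 1/2, 1, 11/6, 11/3, 11/2, 11


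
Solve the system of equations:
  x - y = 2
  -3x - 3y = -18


Using Cramer's rule:
Determinant D = (1)(-3) - (-3)(-1) = -3 - 3 = -6
Dx = (2)(-3) - (-18)(-1) = -6 - 18 = -24
Dy = (1)(-18) - (-3)(2) = -18 + 6 = -12
x = Dx/D = -24/-6 = 4
y = Dy/D = -12/-6 = 2

x = 4, y = 2


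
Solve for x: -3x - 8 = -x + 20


Starting with: -3x - 8 = -x + 20
Move all x terms to left: (-3 + 1)x = 20 + 8
Simplify: -2x = 28
Divide both sides by -2: x = -14

x = -14


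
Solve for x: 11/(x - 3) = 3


Multiply both sides by (x - 3): 11 = 3(x - 3)
Distribute: 11 = 3x - 9
3x = 11 + 9 = 20
x = 20/3

x = 20/3


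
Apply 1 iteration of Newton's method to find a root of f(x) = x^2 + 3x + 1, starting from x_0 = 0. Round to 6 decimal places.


Newton's method: x_(n+1) = x_n - f(x_n)/f'(x_n)
f(x) = x^2 + 3x + 1
f'(x) = 2x + 3

Iteration 1:
  f(0.000000) = 1.000000
  f'(0.000000) = 3.000000
  x_1 = 0.000000 - (1.000000)/(3.000000) = -0.333333

x_1 = -0.333333


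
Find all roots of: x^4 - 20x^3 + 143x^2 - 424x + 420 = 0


Let p(x) = x^4 - 20x^3 + 143x^2 - 424x + 420. By the rational root theorem (leading coefficient 1), any rational root is an integer divisor of 420: try ±1, ±2, ... in turn.
Test x = 1: value = 120 ≠ 0.
Test x = -1: value = 1008 ≠ 0.
Test x = 2: value = 0 ✓, so (x - 2) is a factor.
Synthetic division by (x - 2): bring down 1; 1(2) - 20 = -18; (-18)(2) + 143 = 107; 107(2) - 424 = -210; (-210)(2) + 420 = 0 → quotient x^3 - 18x^2 + 107x - 210, remainder 0.
Continue with the quotient x^3 - 18x^2 + 107x - 210 (candidates must divide 210; re-test x = 2 first in case it repeats).
Test x = 2: value = -60 ≠ 0.
Test x = -2: value = -504 ≠ 0.
Test x = 3: value = -24 ≠ 0.
Test x = -3: value = -720 ≠ 0.
Test x = 5: value = 0 ✓, so (x - 5) is a factor.
Synthetic division by (x - 5): bring down 1; 1(5) - 18 = -13; (-13)(5) + 107 = 42; 42(5) - 210 = 0 → quotient x^2 - 13x + 42, remainder 0.
Solve the quadratic x^2 - 13x + 42 = 0: discriminant = (-13)^2 - 4(1)(42) = 169 - 168 = 1.
sqrt(1) = 1, so x = (13 ± 1)/2: x = 7 or x = 6.
Collecting all roots found:

x = 2, x = 5, x = 6, x = 7
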